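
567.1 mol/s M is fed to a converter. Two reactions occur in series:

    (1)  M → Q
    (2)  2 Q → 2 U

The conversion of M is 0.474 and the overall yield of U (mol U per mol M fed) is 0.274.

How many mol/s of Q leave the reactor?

113 mol/s

Conversion of M: M consumed = 1ξ₁ = 0.474 × 567.1 → ξ₁ = 268.8 mol/s.
Yield of U: 2ξ₂ / 567.1 = 0.274 → ξ₂ = 77.69 mol/s.
Outlet amounts (n = n₀ + Σ ν·ξ):
  M: 567.1 − 1(268.8) = 298.3
  Q: 0 + 1(268.8) − 2(77.69) = 113.4
  U: 0 + 2(77.69) = 155.4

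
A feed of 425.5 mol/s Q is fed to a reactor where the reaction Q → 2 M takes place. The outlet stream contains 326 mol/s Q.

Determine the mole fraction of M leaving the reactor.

0.379

For Q: n = n₀ − 1ξ → 326 = 425.5 − 1ξ, giving ξ = 99.5 mol/s.
Outlet amounts (n = n₀ + ν ξ):
  Q: 425.5 − 1(99.5) = 326
  M: 0 + 2(99.5) = 199
Total out = 525 mol/s; y_M = 199 / 525 = 0.379.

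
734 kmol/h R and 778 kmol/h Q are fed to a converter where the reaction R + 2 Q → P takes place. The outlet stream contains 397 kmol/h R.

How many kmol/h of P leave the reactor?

337 kmol/h

For R: n = n₀ − 1ξ → 397 = 734 − 1ξ, giving ξ = 337 kmol/h.
Outlet amounts (n = n₀ + ν ξ):
  R: 734 − 1(337) = 397
  Q: 778 − 2(337) = 104
  P: 0 + 1(337) = 337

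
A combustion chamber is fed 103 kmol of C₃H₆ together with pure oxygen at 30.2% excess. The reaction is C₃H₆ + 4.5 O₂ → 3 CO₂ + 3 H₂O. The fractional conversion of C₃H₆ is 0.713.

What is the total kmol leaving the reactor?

Stoichiometric O₂ = 4.5 × 103 = 463.5 kmol; O₂ fed = 463.5 × 1.302 = 603.5 kmol.
Fuel reacted = 0.713 × 103 → ξ = 73.44 kmol.
Outlet (n = n₀ + ν ξ):
  C₃H₆: 103 − 1(73.44) = 29.56
  O₂: 603.5 − 4.5(73.44) = 273
  CO₂: 0 + 3(73.44) = 220.3
  H₂O: 0 + 3(73.44) = 220.3
Total out = 29.56 + 273 + 220.3 + 220.3 = 743.2 kmol.

743 kmol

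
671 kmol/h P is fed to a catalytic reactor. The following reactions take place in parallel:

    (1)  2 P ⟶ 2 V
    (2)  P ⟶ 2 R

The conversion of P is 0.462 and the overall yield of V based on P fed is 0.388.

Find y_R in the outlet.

Yield of V: 2ξ₁ / 671 = 0.388 → ξ₁ = 130.2 kmol/h.
Conversion of P: 2ξ₁ + 1ξ₂ = 0.462 × 671 = 310 → ξ₂ = 49.65 kmol/h.
Outlet amounts (n = n₀ + Σ ν·ξ):
  P: 671 − 2(130.2) − 1(49.65) = 361
  V: 0 + 2(130.2) = 260.3
  R: 0 + 2(49.65) = 99.31
Total out = 720.7 kmol/h; y_R = 99.31 / 720.7 = 0.1378.

0.138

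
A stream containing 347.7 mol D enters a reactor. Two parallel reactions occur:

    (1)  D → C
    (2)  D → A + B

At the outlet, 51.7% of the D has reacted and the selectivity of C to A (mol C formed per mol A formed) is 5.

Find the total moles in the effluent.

Conversion of D: D consumed = 0.517 × 347.7 = 179.8 mol = 1ξ₁ + 1ξ₂.
Selectivity: 1ξ₁ / (1ξ₂) = 5 → ξ₁ = 5 ξ₂.
Substitute: (1·5 + 1) ξ₂ = 179.8 → ξ₂ = 29.96 mol, ξ₁ = 149.8 mol.
Outlet amounts (n = n₀ + Σ ν·ξ):
  D: 347.7 − 1(149.8) − 1(29.96) = 167.9
  C: 0 + 1(149.8) = 149.8
  A: 0 + 1(29.96) = 29.96
  B: 0 + 1(29.96) = 29.96
Total out = 167.9 + 149.8 + 29.96 + 29.96 = 377.7 mol.

378 mol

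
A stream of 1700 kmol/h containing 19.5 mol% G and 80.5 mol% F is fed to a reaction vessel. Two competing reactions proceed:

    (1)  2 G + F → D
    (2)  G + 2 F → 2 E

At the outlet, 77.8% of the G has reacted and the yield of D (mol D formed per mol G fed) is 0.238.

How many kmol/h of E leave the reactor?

Yield of D: 1ξ₁ / 331.5 = 0.238 → ξ₁ = 78.9 kmol/h.
Conversion of G: 2ξ₁ + 1ξ₂ = 0.778 × 331.5 = 257.9 → ξ₂ = 100.1 kmol/h.
Outlet amounts (n = n₀ + Σ ν·ξ):
  G: 331.5 − 2(78.9) − 1(100.1) = 73.59
  F: 1368 − 1(78.9) − 2(100.1) = 1089
  D: 0 + 1(78.9) = 78.9
  E: 0 + 2(100.1) = 200.2

200 kmol/h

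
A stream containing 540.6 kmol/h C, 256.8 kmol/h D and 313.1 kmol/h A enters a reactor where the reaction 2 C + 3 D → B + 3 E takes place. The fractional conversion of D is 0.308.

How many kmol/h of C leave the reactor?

488 kmol/h

D reacted = 0.308 × 256.8 = 79.09 kmol/h; ν_D = −3, so ξ = 79.09/3 = 26.36 kmol/h.
Outlet amounts (n = n₀ + ν ξ):
  C: 540.6 − 2(26.36) = 487.9
  D: 256.8 − 3(26.36) = 177.7
  B: 0 + 1(26.36) = 26.36
  E: 0 + 3(26.36) = 79.09
  A: 313.1 (inert)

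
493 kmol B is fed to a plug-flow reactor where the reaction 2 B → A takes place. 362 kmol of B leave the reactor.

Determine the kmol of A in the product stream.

For B: n = n₀ − 2ξ → 362 = 493 − 2ξ, giving ξ = 65.5 kmol.
Outlet amounts (n = n₀ + ν ξ):
  B: 493 − 2(65.5) = 362
  A: 0 + 1(65.5) = 65.5

65.5 kmol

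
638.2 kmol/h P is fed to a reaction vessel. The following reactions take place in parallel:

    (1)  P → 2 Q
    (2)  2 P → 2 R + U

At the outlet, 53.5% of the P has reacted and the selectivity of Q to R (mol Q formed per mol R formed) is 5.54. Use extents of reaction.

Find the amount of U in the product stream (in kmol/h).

Conversion of P: P consumed = 0.535 × 638.2 = 341.4 kmol/h = 1ξ₁ + 2ξ₂.
Selectivity: 2ξ₁ / (2ξ₂) = 5.54 → ξ₁ = 5.54 ξ₂.
Substitute: (1·5.54 + 2) ξ₂ = 341.4 → ξ₂ = 45.28 kmol/h, ξ₁ = 250.9 kmol/h.
Outlet amounts (n = n₀ + Σ ν·ξ):
  P: 638.2 − 1(250.9) − 2(45.28) = 296.8
  Q: 0 + 2(250.9) = 501.7
  R: 0 + 2(45.28) = 90.57
  U: 0 + 1(45.28) = 45.28

45.3 kmol/h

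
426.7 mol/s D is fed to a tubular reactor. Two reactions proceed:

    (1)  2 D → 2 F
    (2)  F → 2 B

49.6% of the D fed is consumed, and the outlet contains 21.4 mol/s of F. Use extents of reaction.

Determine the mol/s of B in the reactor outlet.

380 mol/s

Conversion of D: D consumed = 2ξ₁ = 0.496 × 426.7 → ξ₁ = 105.8 mol/s.
F balance: n_F = 0 + 2ξ₁ − 1ξ₂ = 21.4 → ξ₂ = (2·105.8 − 21.4)/1 = 190.2 mol/s.
Outlet amounts (n = n₀ + Σ ν·ξ):
  D: 426.7 − 2(105.8) = 215.1
  F: 0 + 2(105.8) − 1(190.2) = 21.4
  B: 0 + 2(190.2) = 380.5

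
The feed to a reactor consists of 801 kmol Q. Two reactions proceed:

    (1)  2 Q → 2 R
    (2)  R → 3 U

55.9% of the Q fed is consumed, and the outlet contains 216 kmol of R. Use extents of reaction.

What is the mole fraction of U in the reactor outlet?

Conversion of Q: Q consumed = 2ξ₁ = 0.559 × 801 → ξ₁ = 223.9 kmol.
R balance: n_R = 0 + 2ξ₁ − 1ξ₂ = 216 → ξ₂ = (2·223.9 − 216)/1 = 231.8 kmol.
Outlet amounts (n = n₀ + Σ ν·ξ):
  Q: 801 − 2(223.9) = 353.2
  R: 0 + 2(223.9) − 1(231.8) = 216
  U: 0 + 3(231.8) = 695.3
Total out = 1265 kmol; y_U = 695.3 / 1265 = 0.5498.

0.55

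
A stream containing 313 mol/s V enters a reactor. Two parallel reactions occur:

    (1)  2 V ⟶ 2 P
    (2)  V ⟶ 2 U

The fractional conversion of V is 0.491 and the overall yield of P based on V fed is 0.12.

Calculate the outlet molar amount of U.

232 mol/s

Yield of P: 2ξ₁ / 313 = 0.12 → ξ₁ = 18.78 mol/s.
Conversion of V: 2ξ₁ + 1ξ₂ = 0.491 × 313 = 153.7 → ξ₂ = 116.1 mol/s.
Outlet amounts (n = n₀ + Σ ν·ξ):
  V: 313 − 2(18.78) − 1(116.1) = 159.3
  P: 0 + 2(18.78) = 37.56
  U: 0 + 2(116.1) = 232.2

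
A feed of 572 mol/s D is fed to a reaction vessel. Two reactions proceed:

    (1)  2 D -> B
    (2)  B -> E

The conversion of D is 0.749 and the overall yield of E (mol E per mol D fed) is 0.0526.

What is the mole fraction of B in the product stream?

0.515

Conversion of D: D consumed = 2ξ₁ = 0.749 × 572 → ξ₁ = 214.2 mol/s.
Yield of E: 1ξ₂ / 572 = 0.0526 → ξ₂ = 30.09 mol/s.
Outlet amounts (n = n₀ + Σ ν·ξ):
  D: 572 − 2(214.2) = 143.6
  B: 0 + 1(214.2) − 1(30.09) = 184.1
  E: 0 + 1(30.09) = 30.09
Total out = 357.8 mol/s; y_B = 184.1 / 357.8 = 0.5146.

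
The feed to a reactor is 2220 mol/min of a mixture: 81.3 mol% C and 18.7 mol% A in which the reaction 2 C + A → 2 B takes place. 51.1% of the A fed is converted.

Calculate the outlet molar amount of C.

A reacted = 0.511 × 415.1 = 212.1 mol/min; ν_A = −1, so ξ = 212.1/1 = 212.1 mol/min.
Outlet amounts (n = n₀ + ν ξ):
  C: 1805 − 2(212.1) = 1381
  A: 415.1 − 1(212.1) = 203
  B: 0 + 2(212.1) = 424.3

1380 mol/min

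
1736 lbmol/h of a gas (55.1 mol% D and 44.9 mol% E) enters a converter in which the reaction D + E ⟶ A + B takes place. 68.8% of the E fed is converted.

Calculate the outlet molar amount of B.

536 lbmol/h

E reacted = 0.688 × 779.5 = 536.3 lbmol/h; ν_E = −1, so ξ = 536.3/1 = 536.3 lbmol/h.
Outlet amounts (n = n₀ + ν ξ):
  D: 956.5 − 1(536.3) = 420.3
  E: 779.5 − 1(536.3) = 243.2
  A: 0 + 1(536.3) = 536.3
  B: 0 + 1(536.3) = 536.3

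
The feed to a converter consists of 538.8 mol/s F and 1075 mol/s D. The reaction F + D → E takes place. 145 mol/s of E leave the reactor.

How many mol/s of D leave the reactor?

For E: n = n₀ + 1ξ → 145 = 0 + 1ξ, giving ξ = 145 mol/s.
Outlet amounts (n = n₀ + ν ξ):
  F: 538.8 − 1(145) = 393.8
  D: 1075 − 1(145) = 930
  E: 0 + 1(145) = 145

930 mol/s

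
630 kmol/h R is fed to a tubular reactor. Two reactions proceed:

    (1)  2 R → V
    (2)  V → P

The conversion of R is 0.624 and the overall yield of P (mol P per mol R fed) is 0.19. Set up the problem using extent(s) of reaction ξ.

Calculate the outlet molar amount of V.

Conversion of R: R consumed = 2ξ₁ = 0.624 × 630 → ξ₁ = 196.6 kmol/h.
Yield of P: 1ξ₂ / 630 = 0.19 → ξ₂ = 119.7 kmol/h.
Outlet amounts (n = n₀ + Σ ν·ξ):
  R: 630 − 2(196.6) = 236.9
  V: 0 + 1(196.6) − 1(119.7) = 76.86
  P: 0 + 1(119.7) = 119.7

76.9 kmol/h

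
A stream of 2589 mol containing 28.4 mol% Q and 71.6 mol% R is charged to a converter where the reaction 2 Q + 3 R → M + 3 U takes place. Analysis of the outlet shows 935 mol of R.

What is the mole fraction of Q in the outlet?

For R: n = n₀ − 3ξ → 935 = 1854 − 3ξ, giving ξ = 306.2 mol.
Outlet amounts (n = n₀ + ν ξ):
  Q: 735.3 − 2(306.2) = 122.8
  R: 1854 − 3(306.2) = 935
  M: 0 + 1(306.2) = 306.2
  U: 0 + 3(306.2) = 918.7
Total out = 2283 mol; y_Q = 122.8 / 2283 = 0.05379.

0.0538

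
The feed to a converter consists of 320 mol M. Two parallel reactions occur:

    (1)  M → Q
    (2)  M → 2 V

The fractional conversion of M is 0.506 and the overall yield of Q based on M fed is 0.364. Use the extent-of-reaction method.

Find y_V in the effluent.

0.249

Yield of Q: 1ξ₁ / 320 = 0.364 → ξ₁ = 116.5 mol.
Conversion of M: 1ξ₁ + 1ξ₂ = 0.506 × 320 = 161.9 → ξ₂ = 45.44 mol.
Outlet amounts (n = n₀ + Σ ν·ξ):
  M: 320 − 1(116.5) − 1(45.44) = 158.1
  Q: 0 + 1(116.5) = 116.5
  V: 0 + 2(45.44) = 90.88
Total out = 365.4 mol; y_V = 90.88 / 365.4 = 0.2487.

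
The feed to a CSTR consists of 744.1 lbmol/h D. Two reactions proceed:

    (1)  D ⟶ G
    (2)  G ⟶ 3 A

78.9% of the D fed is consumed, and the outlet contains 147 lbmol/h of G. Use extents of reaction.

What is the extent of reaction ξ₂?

ξ₂ = 440 lbmol/h

Conversion of D: D consumed = 1ξ₁ = 0.789 × 744.1 → ξ₁ = 587.1 lbmol/h.
G balance: n_G = 0 + 1ξ₁ − 1ξ₂ = 147 → ξ₂ = (1·587.1 − 147)/1 = 440.1 lbmol/h.
Outlet amounts (n = n₀ + Σ ν·ξ):
  D: 744.1 − 1(587.1) = 157
  G: 0 + 1(587.1) − 1(440.1) = 147
  A: 0 + 3(440.1) = 1320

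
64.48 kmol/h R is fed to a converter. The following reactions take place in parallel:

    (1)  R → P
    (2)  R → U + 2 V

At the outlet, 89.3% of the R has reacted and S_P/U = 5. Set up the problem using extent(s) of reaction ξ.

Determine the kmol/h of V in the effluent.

Conversion of R: R consumed = 0.893 × 64.48 = 57.58 kmol/h = 1ξ₁ + 1ξ₂.
Selectivity: 1ξ₁ / (1ξ₂) = 5 → ξ₁ = 5 ξ₂.
Substitute: (1·5 + 1) ξ₂ = 57.58 → ξ₂ = 9.597 kmol/h, ξ₁ = 47.98 kmol/h.
Outlet amounts (n = n₀ + Σ ν·ξ):
  R: 64.48 − 1(47.98) − 1(9.597) = 6.899
  P: 0 + 1(47.98) = 47.98
  U: 0 + 1(9.597) = 9.597
  V: 0 + 2(9.597) = 19.19

19.2 kmol/h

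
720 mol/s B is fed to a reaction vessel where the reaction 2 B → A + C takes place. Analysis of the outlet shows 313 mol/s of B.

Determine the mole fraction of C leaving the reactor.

For B: n = n₀ − 2ξ → 313 = 720 − 2ξ, giving ξ = 203.5 mol/s.
Outlet amounts (n = n₀ + ν ξ):
  B: 720 − 2(203.5) = 313
  A: 0 + 1(203.5) = 203.5
  C: 0 + 1(203.5) = 203.5
Total out = 720 mol/s; y_C = 203.5 / 720 = 0.2826.

0.283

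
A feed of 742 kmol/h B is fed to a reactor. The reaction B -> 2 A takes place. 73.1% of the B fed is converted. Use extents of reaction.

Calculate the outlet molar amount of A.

1080 kmol/h

B reacted = 0.731 × 742 = 542.4 kmol/h; ν_B = −1, so ξ = 542.4/1 = 542.4 kmol/h.
Outlet amounts (n = n₀ + ν ξ):
  B: 742 − 1(542.4) = 199.6
  A: 0 + 2(542.4) = 1085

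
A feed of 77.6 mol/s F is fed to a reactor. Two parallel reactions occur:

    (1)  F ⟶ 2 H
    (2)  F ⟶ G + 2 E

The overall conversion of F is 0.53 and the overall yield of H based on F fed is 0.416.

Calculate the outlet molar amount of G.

Yield of H: 2ξ₁ / 77.6 = 0.416 → ξ₁ = 16.14 mol/s.
Conversion of F: 1ξ₁ + 1ξ₂ = 0.53 × 77.6 = 41.13 → ξ₂ = 24.99 mol/s.
Outlet amounts (n = n₀ + Σ ν·ξ):
  F: 77.6 − 1(16.14) − 1(24.99) = 36.47
  H: 0 + 2(16.14) = 32.28
  G: 0 + 1(24.99) = 24.99
  E: 0 + 2(24.99) = 49.97

25 mol/s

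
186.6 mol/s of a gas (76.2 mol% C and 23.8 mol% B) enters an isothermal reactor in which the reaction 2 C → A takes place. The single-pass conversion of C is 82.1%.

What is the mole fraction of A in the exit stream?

0.455

C reacted = 0.821 × 142.2 = 116.7 mol/s; ν_C = −2, so ξ = 116.7/2 = 58.37 mol/s.
Outlet amounts (n = n₀ + ν ξ):
  C: 142.2 − 2(58.37) = 25.45
  A: 0 + 1(58.37) = 58.37
  B: 44.41 (inert)
Total out = 128.2 mol/s; y_A = 58.37 / 128.2 = 0.4552.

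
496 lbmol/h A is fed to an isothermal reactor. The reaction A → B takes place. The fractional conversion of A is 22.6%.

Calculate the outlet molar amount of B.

112 lbmol/h

A reacted = 0.226 × 496 = 112.1 lbmol/h; ν_A = −1, so ξ = 112.1/1 = 112.1 lbmol/h.
Outlet amounts (n = n₀ + ν ξ):
  A: 496 − 1(112.1) = 383.9
  B: 0 + 1(112.1) = 112.1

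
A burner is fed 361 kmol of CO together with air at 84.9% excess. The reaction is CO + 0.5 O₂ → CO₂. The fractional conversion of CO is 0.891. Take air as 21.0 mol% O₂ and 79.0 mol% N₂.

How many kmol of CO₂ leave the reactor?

Stoichiometric O₂ = 0.5 × 361 = 180.5 kmol; O₂ fed = 180.5 × 1.849 = 333.7 kmol.
N₂ fed = 333.7 × 79/21 = 1256 kmol.
Fuel reacted = 0.891 × 361 → ξ = 321.7 kmol.
Outlet (n = n₀ + ν ξ):
  CO: 361 − 1(321.7) = 39.35
  O₂: 333.7 − 0.5(321.7) = 172.9
  N₂: 1256 (inert)
  CO₂: 0 + 1(321.7) = 321.7

322 kmol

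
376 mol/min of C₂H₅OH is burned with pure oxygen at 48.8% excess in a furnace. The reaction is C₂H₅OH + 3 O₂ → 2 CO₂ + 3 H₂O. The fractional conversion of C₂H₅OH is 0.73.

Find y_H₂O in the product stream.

0.354

Stoichiometric O₂ = 3 × 376 = 1128 mol/min; O₂ fed = 1128 × 1.488 = 1678 mol/min.
Fuel reacted = 0.73 × 376 → ξ = 274.5 mol/min.
Outlet (n = n₀ + ν ξ):
  C₂H₅OH: 376 − 1(274.5) = 101.5
  O₂: 1678 − 3(274.5) = 855
  CO₂: 0 + 2(274.5) = 549
  H₂O: 0 + 3(274.5) = 823.4
Total out = 2329 mol/min; y_H₂O = 823.4 / 2329 = 0.3536.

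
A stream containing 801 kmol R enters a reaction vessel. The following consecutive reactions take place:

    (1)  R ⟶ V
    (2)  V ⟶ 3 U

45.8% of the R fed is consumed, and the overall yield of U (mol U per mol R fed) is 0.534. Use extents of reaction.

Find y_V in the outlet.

Conversion of R: R consumed = 1ξ₁ = 0.458 × 801 → ξ₁ = 366.9 kmol.
Yield of U: 3ξ₂ / 801 = 0.534 → ξ₂ = 142.6 kmol.
Outlet amounts (n = n₀ + Σ ν·ξ):
  R: 801 − 1(366.9) = 434.1
  V: 0 + 1(366.9) − 1(142.6) = 224.3
  U: 0 + 3(142.6) = 427.7
Total out = 1086 kmol; y_V = 224.3 / 1086 = 0.2065.

0.206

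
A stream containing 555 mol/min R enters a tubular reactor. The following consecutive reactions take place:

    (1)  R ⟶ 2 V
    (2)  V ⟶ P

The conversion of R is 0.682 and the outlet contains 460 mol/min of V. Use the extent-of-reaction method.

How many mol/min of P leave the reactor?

297 mol/min

Conversion of R: R consumed = 1ξ₁ = 0.682 × 555 → ξ₁ = 378.5 mol/min.
V balance: n_V = 0 + 2ξ₁ − 1ξ₂ = 460 → ξ₂ = (2·378.5 − 460)/1 = 297 mol/min.
Outlet amounts (n = n₀ + Σ ν·ξ):
  R: 555 − 1(378.5) = 176.5
  V: 0 + 2(378.5) − 1(297) = 460
  P: 0 + 1(297) = 297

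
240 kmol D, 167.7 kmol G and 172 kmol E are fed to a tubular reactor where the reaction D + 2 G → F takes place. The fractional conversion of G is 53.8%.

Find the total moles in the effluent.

489 kmol

G reacted = 0.538 × 167.7 = 90.22 kmol; ν_G = −2, so ξ = 90.22/2 = 45.11 kmol.
Outlet amounts (n = n₀ + ν ξ):
  D: 240 − 1(45.11) = 194.9
  G: 167.7 − 2(45.11) = 77.48
  F: 0 + 1(45.11) = 45.11
  E: 172 (inert)
Total out = 194.9 + 77.48 + 45.11 + 172 = 489.5 kmol.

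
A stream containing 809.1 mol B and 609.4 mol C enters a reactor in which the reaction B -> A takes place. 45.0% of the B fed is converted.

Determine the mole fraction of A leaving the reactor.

B reacted = 0.45 × 809.1 = 364.1 mol; ν_B = −1, so ξ = 364.1/1 = 364.1 mol.
Outlet amounts (n = n₀ + ν ξ):
  B: 809.1 − 1(364.1) = 445
  A: 0 + 1(364.1) = 364.1
  C: 609.4 (inert)
Total out = 1418 mol; y_A = 364.1 / 1418 = 0.2567.

0.257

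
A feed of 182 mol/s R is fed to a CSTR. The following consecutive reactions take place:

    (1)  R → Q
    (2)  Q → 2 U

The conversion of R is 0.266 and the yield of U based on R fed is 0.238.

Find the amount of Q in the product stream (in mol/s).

Conversion of R: R consumed = 1ξ₁ = 0.266 × 182 → ξ₁ = 48.41 mol/s.
Yield of U: 2ξ₂ / 182 = 0.238 → ξ₂ = 21.66 mol/s.
Outlet amounts (n = n₀ + Σ ν·ξ):
  R: 182 − 1(48.41) = 133.6
  Q: 0 + 1(48.41) − 1(21.66) = 26.75
  U: 0 + 2(21.66) = 43.32

26.8 mol/s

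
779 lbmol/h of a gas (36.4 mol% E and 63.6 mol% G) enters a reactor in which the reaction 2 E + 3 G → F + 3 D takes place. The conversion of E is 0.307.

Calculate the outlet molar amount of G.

E reacted = 0.307 × 283.6 = 87.05 lbmol/h; ν_E = −2, so ξ = 87.05/2 = 43.53 lbmol/h.
Outlet amounts (n = n₀ + ν ξ):
  E: 283.6 − 2(43.53) = 196.5
  G: 495.4 − 3(43.53) = 364.9
  F: 0 + 1(43.53) = 43.53
  D: 0 + 3(43.53) = 130.6

365 lbmol/h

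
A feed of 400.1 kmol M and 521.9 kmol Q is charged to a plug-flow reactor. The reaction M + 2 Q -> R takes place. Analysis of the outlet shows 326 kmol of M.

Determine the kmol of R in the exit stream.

For M: n = n₀ − 1ξ → 326 = 400.1 − 1ξ, giving ξ = 74.1 kmol.
Outlet amounts (n = n₀ + ν ξ):
  M: 400.1 − 1(74.1) = 326
  Q: 521.9 − 2(74.1) = 373.7
  R: 0 + 1(74.1) = 74.1

74.1 kmol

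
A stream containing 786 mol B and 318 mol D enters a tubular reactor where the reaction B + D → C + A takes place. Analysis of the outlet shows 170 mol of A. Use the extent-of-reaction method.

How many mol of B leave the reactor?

For A: n = n₀ + 1ξ → 170 = 0 + 1ξ, giving ξ = 170 mol.
Outlet amounts (n = n₀ + ν ξ):
  B: 786 − 1(170) = 616
  D: 318 − 1(170) = 148
  C: 0 + 1(170) = 170
  A: 0 + 1(170) = 170

616 mol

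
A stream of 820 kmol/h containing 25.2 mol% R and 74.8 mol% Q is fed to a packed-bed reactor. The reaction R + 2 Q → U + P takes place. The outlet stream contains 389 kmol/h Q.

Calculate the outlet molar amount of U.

For Q: n = n₀ − 2ξ → 389 = 613.4 − 2ξ, giving ξ = 112.2 kmol/h.
Outlet amounts (n = n₀ + ν ξ):
  R: 206.6 − 1(112.2) = 94.46
  Q: 613.4 − 2(112.2) = 389
  U: 0 + 1(112.2) = 112.2
  P: 0 + 1(112.2) = 112.2

112 kmol/h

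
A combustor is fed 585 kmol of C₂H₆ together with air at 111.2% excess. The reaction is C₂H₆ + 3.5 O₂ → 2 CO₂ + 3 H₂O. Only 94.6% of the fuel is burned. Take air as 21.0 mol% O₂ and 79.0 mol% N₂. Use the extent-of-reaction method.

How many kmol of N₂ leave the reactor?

16300 kmol

Stoichiometric O₂ = 3.5 × 585 = 2048 kmol; O₂ fed = 2048 × 2.112 = 4324 kmol.
N₂ fed = 4324 × 79/21 = 16270 kmol.
Fuel reacted = 0.946 × 585 → ξ = 553.4 kmol.
Outlet (n = n₀ + ν ξ):
  C₂H₆: 585 − 1(553.4) = 31.59
  O₂: 4324 − 3.5(553.4) = 2387
  N₂: 16270 (inert)
  CO₂: 0 + 2(553.4) = 1107
  H₂O: 0 + 3(553.4) = 1660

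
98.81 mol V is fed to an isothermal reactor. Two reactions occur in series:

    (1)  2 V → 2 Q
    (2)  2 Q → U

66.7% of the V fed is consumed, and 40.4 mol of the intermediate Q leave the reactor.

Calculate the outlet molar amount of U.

12.8 mol

Conversion of V: V consumed = 2ξ₁ = 0.667 × 98.81 → ξ₁ = 32.95 mol.
Q balance: n_Q = 0 + 2ξ₁ − 2ξ₂ = 40.4 → ξ₂ = (2·32.95 − 40.4)/2 = 12.75 mol.
Outlet amounts (n = n₀ + Σ ν·ξ):
  V: 98.81 − 2(32.95) = 32.9
  Q: 0 + 2(32.95) − 2(12.75) = 40.4
  U: 0 + 1(12.75) = 12.75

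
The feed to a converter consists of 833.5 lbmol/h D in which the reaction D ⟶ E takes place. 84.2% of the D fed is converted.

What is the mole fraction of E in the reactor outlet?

0.842

D reacted = 0.842 × 833.5 = 701.8 lbmol/h; ν_D = −1, so ξ = 701.8/1 = 701.8 lbmol/h.
Outlet amounts (n = n₀ + ν ξ):
  D: 833.5 − 1(701.8) = 131.7
  E: 0 + 1(701.8) = 701.8
Total out = 833.5 lbmol/h; y_E = 701.8 / 833.5 = 0.842.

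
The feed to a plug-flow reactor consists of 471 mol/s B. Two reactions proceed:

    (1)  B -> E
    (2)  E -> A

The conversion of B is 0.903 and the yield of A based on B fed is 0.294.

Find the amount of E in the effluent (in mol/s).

Conversion of B: B consumed = 1ξ₁ = 0.903 × 471 → ξ₁ = 425.3 mol/s.
Yield of A: 1ξ₂ / 471 = 0.294 → ξ₂ = 138.5 mol/s.
Outlet amounts (n = n₀ + Σ ν·ξ):
  B: 471 − 1(425.3) = 45.69
  E: 0 + 1(425.3) − 1(138.5) = 286.8
  A: 0 + 1(138.5) = 138.5

287 mol/s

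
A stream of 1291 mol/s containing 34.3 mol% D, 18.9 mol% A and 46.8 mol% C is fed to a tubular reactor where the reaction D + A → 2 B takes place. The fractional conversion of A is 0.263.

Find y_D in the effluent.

A reacted = 0.263 × 244 = 64.17 mol/s; ν_A = −1, so ξ = 64.17/1 = 64.17 mol/s.
Outlet amounts (n = n₀ + ν ξ):
  D: 442.8 − 1(64.17) = 378.6
  A: 244 − 1(64.17) = 179.8
  B: 0 + 2(64.17) = 128.3
  C: 604.2 (inert)
Total out = 1291 mol/s; y_D = 378.6 / 1291 = 0.2933.

0.293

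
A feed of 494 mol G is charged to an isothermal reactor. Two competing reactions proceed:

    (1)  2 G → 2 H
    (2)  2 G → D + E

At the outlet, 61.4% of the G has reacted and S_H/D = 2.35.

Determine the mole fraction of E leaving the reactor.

0.141

Conversion of G: G consumed = 0.614 × 494 = 303.3 mol = 2ξ₁ + 2ξ₂.
Selectivity: 2ξ₁ / (1ξ₂) = 2.35 → ξ₁ = 1.175 ξ₂.
Substitute: (2·1.175 + 2) ξ₂ = 303.3 → ξ₂ = 69.73 mol, ξ₁ = 81.93 mol.
Outlet amounts (n = n₀ + Σ ν·ξ):
  G: 494 − 2(81.93) − 2(69.73) = 190.7
  H: 0 + 2(81.93) = 163.9
  D: 0 + 1(69.73) = 69.73
  E: 0 + 1(69.73) = 69.73
Total out = 494 mol; y_E = 69.73 / 494 = 0.1411.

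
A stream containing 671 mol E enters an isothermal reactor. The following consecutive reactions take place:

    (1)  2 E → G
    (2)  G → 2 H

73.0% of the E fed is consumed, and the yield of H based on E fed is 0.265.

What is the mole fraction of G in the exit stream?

0.303

Conversion of E: E consumed = 2ξ₁ = 0.73 × 671 → ξ₁ = 244.9 mol.
Yield of H: 2ξ₂ / 671 = 0.265 → ξ₂ = 88.91 mol.
Outlet amounts (n = n₀ + Σ ν·ξ):
  E: 671 − 2(244.9) = 181.2
  G: 0 + 1(244.9) − 1(88.91) = 156
  H: 0 + 2(88.91) = 177.8
Total out = 515 mol; y_G = 156 / 515 = 0.3029.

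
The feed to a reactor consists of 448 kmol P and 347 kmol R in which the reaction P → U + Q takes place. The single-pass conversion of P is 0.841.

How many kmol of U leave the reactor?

P reacted = 0.841 × 448 = 376.8 kmol; ν_P = −1, so ξ = 376.8/1 = 376.8 kmol.
Outlet amounts (n = n₀ + ν ξ):
  P: 448 − 1(376.8) = 71.23
  U: 0 + 1(376.8) = 376.8
  Q: 0 + 1(376.8) = 376.8
  R: 347 (inert)

377 kmol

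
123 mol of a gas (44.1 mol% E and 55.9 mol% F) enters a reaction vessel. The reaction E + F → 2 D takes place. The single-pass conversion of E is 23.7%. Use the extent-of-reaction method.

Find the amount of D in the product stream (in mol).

25.7 mol

E reacted = 0.237 × 54.24 = 12.86 mol; ν_E = −1, so ξ = 12.86/1 = 12.86 mol.
Outlet amounts (n = n₀ + ν ξ):
  E: 54.24 − 1(12.86) = 41.39
  F: 68.76 − 1(12.86) = 55.9
  D: 0 + 2(12.86) = 25.71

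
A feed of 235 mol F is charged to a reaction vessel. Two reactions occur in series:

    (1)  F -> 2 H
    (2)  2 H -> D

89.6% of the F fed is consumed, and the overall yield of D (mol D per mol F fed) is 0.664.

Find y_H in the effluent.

Conversion of F: F consumed = 1ξ₁ = 0.896 × 235 → ξ₁ = 210.6 mol.
Yield of D: 1ξ₂ / 235 = 0.664 → ξ₂ = 156 mol.
Outlet amounts (n = n₀ + Σ ν·ξ):
  F: 235 − 1(210.6) = 24.44
  H: 0 + 2(210.6) − 2(156) = 109
  D: 0 + 1(156) = 156
Total out = 289.5 mol; y_H = 109 / 289.5 = 0.3766.

0.377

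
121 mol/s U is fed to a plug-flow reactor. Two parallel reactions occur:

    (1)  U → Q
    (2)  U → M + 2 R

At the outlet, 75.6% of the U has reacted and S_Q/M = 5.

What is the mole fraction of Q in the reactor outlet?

Conversion of U: U consumed = 0.756 × 121 = 91.48 mol/s = 1ξ₁ + 1ξ₂.
Selectivity: 1ξ₁ / (1ξ₂) = 5 → ξ₁ = 5 ξ₂.
Substitute: (1·5 + 1) ξ₂ = 91.48 → ξ₂ = 15.25 mol/s, ξ₁ = 76.23 mol/s.
Outlet amounts (n = n₀ + Σ ν·ξ):
  U: 121 − 1(76.23) − 1(15.25) = 29.52
  Q: 0 + 1(76.23) = 76.23
  M: 0 + 1(15.25) = 15.25
  R: 0 + 2(15.25) = 30.49
Total out = 151.5 mol/s; y_Q = 76.23 / 151.5 = 0.5032.

0.503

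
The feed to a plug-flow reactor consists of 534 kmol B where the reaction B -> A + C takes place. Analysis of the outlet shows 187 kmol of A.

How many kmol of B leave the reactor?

347 kmol

For A: n = n₀ + 1ξ → 187 = 0 + 1ξ, giving ξ = 187 kmol.
Outlet amounts (n = n₀ + ν ξ):
  B: 534 − 1(187) = 347
  A: 0 + 1(187) = 187
  C: 0 + 1(187) = 187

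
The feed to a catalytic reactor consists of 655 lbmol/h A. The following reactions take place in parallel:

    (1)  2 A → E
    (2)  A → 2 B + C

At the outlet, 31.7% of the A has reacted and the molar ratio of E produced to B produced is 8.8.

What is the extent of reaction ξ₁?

ξ₁ = 101 lbmol/h

Conversion of A: A consumed = 0.317 × 655 = 207.6 lbmol/h = 2ξ₁ + 1ξ₂.
Selectivity: 1ξ₁ / (2ξ₂) = 8.8 → ξ₁ = 17.6 ξ₂.
Substitute: (2·17.6 + 1) ξ₂ = 207.6 → ξ₂ = 5.736 lbmol/h, ξ₁ = 100.9 lbmol/h.
Outlet amounts (n = n₀ + Σ ν·ξ):
  A: 655 − 2(100.9) − 1(5.736) = 447.4
  E: 0 + 1(100.9) = 100.9
  B: 0 + 2(5.736) = 11.47
  C: 0 + 1(5.736) = 5.736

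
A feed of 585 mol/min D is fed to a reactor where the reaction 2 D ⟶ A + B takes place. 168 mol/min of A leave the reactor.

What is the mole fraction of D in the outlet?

0.426

For A: n = n₀ + 1ξ → 168 = 0 + 1ξ, giving ξ = 168 mol/min.
Outlet amounts (n = n₀ + ν ξ):
  D: 585 − 2(168) = 249
  A: 0 + 1(168) = 168
  B: 0 + 1(168) = 168
Total out = 585 mol/min; y_D = 249 / 585 = 0.4256.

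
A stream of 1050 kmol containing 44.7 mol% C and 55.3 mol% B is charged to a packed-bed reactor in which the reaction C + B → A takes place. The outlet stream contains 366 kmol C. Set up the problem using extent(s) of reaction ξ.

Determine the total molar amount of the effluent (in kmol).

947 kmol

For C: n = n₀ − 1ξ → 366 = 469.4 − 1ξ, giving ξ = 103.4 kmol.
Outlet amounts (n = n₀ + ν ξ):
  C: 469.4 − 1(103.4) = 366
  B: 580.6 − 1(103.4) = 477.3
  A: 0 + 1(103.4) = 103.4
Total out = 366 + 477.3 + 103.4 = 946.6 kmol.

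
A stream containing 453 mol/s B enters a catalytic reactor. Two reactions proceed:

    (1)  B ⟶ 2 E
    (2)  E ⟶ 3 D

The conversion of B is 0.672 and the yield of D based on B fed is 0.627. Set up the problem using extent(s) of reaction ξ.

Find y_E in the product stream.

Conversion of B: B consumed = 1ξ₁ = 0.672 × 453 → ξ₁ = 304.4 mol/s.
Yield of D: 3ξ₂ / 453 = 0.627 → ξ₂ = 94.68 mol/s.
Outlet amounts (n = n₀ + Σ ν·ξ):
  B: 453 − 1(304.4) = 148.6
  E: 0 + 2(304.4) − 1(94.68) = 514.2
  D: 0 + 3(94.68) = 284
Total out = 946.8 mol/s; y_E = 514.2 / 946.8 = 0.5431.

0.543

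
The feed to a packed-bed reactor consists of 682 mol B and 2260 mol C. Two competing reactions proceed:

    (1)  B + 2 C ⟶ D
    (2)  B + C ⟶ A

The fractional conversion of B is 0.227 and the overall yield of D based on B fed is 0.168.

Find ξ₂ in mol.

ξ₂ = 40.2 mol

Yield of D: 1ξ₁ / 682 = 0.168 → ξ₁ = 114.6 mol.
Conversion of B: 1ξ₁ + 1ξ₂ = 0.227 × 682 = 154.8 → ξ₂ = 40.24 mol.
Outlet amounts (n = n₀ + Σ ν·ξ):
  B: 682 − 1(114.6) − 1(40.24) = 527.2
  C: 2260 − 2(114.6) − 1(40.24) = 1991
  D: 0 + 1(114.6) = 114.6
  A: 0 + 1(40.24) = 40.24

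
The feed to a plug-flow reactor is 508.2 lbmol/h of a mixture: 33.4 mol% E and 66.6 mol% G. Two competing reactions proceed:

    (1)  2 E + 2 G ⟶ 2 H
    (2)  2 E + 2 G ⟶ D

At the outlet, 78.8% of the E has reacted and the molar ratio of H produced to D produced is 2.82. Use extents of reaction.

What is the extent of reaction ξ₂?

ξ₂ = 27.7 lbmol/h

Conversion of E: E consumed = 0.788 × 169.7 = 133.8 lbmol/h = 2ξ₁ + 2ξ₂.
Selectivity: 2ξ₁ / (1ξ₂) = 2.82 → ξ₁ = 1.41 ξ₂.
Substitute: (2·1.41 + 2) ξ₂ = 133.8 → ξ₂ = 27.75 lbmol/h, ξ₁ = 39.13 lbmol/h.
Outlet amounts (n = n₀ + Σ ν·ξ):
  E: 169.7 − 2(39.13) − 2(27.75) = 35.98
  G: 338.5 − 2(39.13) − 2(27.75) = 204.7
  H: 0 + 2(39.13) = 78.25
  D: 0 + 1(27.75) = 27.75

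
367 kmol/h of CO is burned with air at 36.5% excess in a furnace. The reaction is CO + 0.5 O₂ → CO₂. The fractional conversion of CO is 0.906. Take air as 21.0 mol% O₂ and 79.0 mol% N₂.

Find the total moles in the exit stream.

1390 kmol/h

Stoichiometric O₂ = 0.5 × 367 = 183.5 kmol/h; O₂ fed = 183.5 × 1.365 = 250.5 kmol/h.
N₂ fed = 250.5 × 79/21 = 942.3 kmol/h.
Fuel reacted = 0.906 × 367 → ξ = 332.5 kmol/h.
Outlet (n = n₀ + ν ξ):
  CO: 367 − 1(332.5) = 34.5
  O₂: 250.5 − 0.5(332.5) = 84.23
  N₂: 942.3 (inert)
  CO₂: 0 + 1(332.5) = 332.5
Total out = 34.5 + 84.23 + 942.3 + 332.5 = 1393 kmol/h.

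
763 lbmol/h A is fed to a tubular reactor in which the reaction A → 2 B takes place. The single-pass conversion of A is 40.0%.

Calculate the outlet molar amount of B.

A reacted = 0.4 × 763 = 305.2 lbmol/h; ν_A = −1, so ξ = 305.2/1 = 305.2 lbmol/h.
Outlet amounts (n = n₀ + ν ξ):
  A: 763 − 1(305.2) = 457.8
  B: 0 + 2(305.2) = 610.4

610 lbmol/h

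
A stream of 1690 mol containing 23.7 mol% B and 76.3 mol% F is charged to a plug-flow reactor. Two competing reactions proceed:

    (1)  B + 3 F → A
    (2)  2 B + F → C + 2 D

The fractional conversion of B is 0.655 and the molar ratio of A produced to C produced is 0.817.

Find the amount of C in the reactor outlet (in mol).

Conversion of B: B consumed = 0.655 × 400.5 = 262.3 mol = 1ξ₁ + 2ξ₂.
Selectivity: 1ξ₁ / (1ξ₂) = 0.817 → ξ₁ = 0.817 ξ₂.
Substitute: (1·0.817 + 2) ξ₂ = 262.3 → ξ₂ = 93.13 mol, ξ₁ = 76.09 mol.
Outlet amounts (n = n₀ + Σ ν·ξ):
  B: 400.5 − 1(76.09) − 2(93.13) = 138.2
  F: 1289 − 3(76.09) − 1(93.13) = 968.1
  A: 0 + 1(76.09) = 76.09
  C: 0 + 1(93.13) = 93.13
  D: 0 + 2(93.13) = 186.3

93.1 mol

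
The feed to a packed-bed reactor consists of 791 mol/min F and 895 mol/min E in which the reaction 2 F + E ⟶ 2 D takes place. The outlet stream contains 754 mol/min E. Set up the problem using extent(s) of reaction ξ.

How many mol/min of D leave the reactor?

282 mol/min

For E: n = n₀ − 1ξ → 754 = 895 − 1ξ, giving ξ = 141 mol/min.
Outlet amounts (n = n₀ + ν ξ):
  F: 791 − 2(141) = 509
  E: 895 − 1(141) = 754
  D: 0 + 2(141) = 282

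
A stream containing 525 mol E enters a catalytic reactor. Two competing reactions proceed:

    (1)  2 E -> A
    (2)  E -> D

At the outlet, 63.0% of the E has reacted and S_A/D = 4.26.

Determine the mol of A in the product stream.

Conversion of E: E consumed = 0.63 × 525 = 330.8 mol = 2ξ₁ + 1ξ₂.
Selectivity: 1ξ₁ / (1ξ₂) = 4.26 → ξ₁ = 4.26 ξ₂.
Substitute: (2·4.26 + 1) ξ₂ = 330.8 → ξ₂ = 34.74 mol, ξ₁ = 148 mol.
Outlet amounts (n = n₀ + Σ ν·ξ):
  E: 525 − 2(148) − 1(34.74) = 194.2
  A: 0 + 1(148) = 148
  D: 0 + 1(34.74) = 34.74

148 mol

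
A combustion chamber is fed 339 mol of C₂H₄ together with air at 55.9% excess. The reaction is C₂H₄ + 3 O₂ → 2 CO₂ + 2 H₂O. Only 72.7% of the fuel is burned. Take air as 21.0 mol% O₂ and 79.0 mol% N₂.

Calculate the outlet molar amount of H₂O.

493 mol

Stoichiometric O₂ = 3 × 339 = 1017 mol; O₂ fed = 1017 × 1.559 = 1586 mol.
N₂ fed = 1586 × 79/21 = 5965 mol.
Fuel reacted = 0.727 × 339 → ξ = 246.5 mol.
Outlet (n = n₀ + ν ξ):
  C₂H₄: 339 − 1(246.5) = 92.55
  O₂: 1586 − 3(246.5) = 846.1
  N₂: 5965 (inert)
  CO₂: 0 + 2(246.5) = 492.9
  H₂O: 0 + 2(246.5) = 492.9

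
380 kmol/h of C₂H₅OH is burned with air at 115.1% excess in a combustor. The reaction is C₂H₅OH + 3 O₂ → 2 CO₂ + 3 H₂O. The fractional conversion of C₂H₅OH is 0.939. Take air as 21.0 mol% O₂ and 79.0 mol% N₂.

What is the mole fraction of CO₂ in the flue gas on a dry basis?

Stoichiometric O₂ = 3 × 380 = 1140 kmol/h; O₂ fed = 1140 × 2.151 = 2452 kmol/h.
N₂ fed = 2452 × 79/21 = 9225 kmol/h.
Fuel reacted = 0.939 × 380 → ξ = 356.8 kmol/h.
Outlet (n = n₀ + ν ξ):
  C₂H₅OH: 380 − 1(356.8) = 23.18
  O₂: 2452 − 3(356.8) = 1382
  N₂: 9225 (inert)
  CO₂: 0 + 2(356.8) = 713.6
  H₂O: 0 + 3(356.8) = 1070
Dry total = 11340 kmol/h; y_CO₂ (dry) = 713.6 / 11340 = 0.06291.

0.0629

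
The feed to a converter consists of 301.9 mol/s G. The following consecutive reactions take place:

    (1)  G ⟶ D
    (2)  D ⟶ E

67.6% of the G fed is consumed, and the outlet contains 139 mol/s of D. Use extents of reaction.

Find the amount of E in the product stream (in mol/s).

Conversion of G: G consumed = 1ξ₁ = 0.676 × 301.9 → ξ₁ = 204.1 mol/s.
D balance: n_D = 0 + 1ξ₁ − 1ξ₂ = 139 → ξ₂ = (1·204.1 − 139)/1 = 65.08 mol/s.
Outlet amounts (n = n₀ + Σ ν·ξ):
  G: 301.9 − 1(204.1) = 97.82
  D: 0 + 1(204.1) − 1(65.08) = 139
  E: 0 + 1(65.08) = 65.08

65.1 mol/s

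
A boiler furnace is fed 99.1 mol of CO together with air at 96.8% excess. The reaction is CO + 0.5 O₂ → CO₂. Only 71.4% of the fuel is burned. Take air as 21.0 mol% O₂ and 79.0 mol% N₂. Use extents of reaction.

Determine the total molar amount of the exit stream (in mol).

Stoichiometric O₂ = 0.5 × 99.1 = 49.55 mol; O₂ fed = 49.55 × 1.968 = 97.51 mol.
N₂ fed = 97.51 × 79/21 = 366.8 mol.
Fuel reacted = 0.714 × 99.1 → ξ = 70.76 mol.
Outlet (n = n₀ + ν ξ):
  CO: 99.1 − 1(70.76) = 28.34
  O₂: 97.51 − 0.5(70.76) = 62.14
  N₂: 366.8 (inert)
  CO₂: 0 + 1(70.76) = 70.76
Total out = 28.34 + 62.14 + 366.8 + 70.76 = 528.1 mol.

528 mol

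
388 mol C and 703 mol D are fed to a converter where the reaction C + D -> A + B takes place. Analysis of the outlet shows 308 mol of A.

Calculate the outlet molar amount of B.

308 mol

For A: n = n₀ + 1ξ → 308 = 0 + 1ξ, giving ξ = 308 mol.
Outlet amounts (n = n₀ + ν ξ):
  C: 388 − 1(308) = 80
  D: 703 − 1(308) = 395
  A: 0 + 1(308) = 308
  B: 0 + 1(308) = 308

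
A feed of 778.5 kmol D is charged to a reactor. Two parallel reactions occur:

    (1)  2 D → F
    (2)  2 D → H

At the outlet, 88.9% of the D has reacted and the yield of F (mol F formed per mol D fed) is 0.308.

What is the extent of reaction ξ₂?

Yield of F: 1ξ₁ / 778.5 = 0.308 → ξ₁ = 239.8 kmol.
Conversion of D: 2ξ₁ + 2ξ₂ = 0.889 × 778.5 = 692.1 → ξ₂ = 106.3 kmol.
Outlet amounts (n = n₀ + Σ ν·ξ):
  D: 778.5 − 2(239.8) − 2(106.3) = 86.41
  F: 0 + 1(239.8) = 239.8
  H: 0 + 1(106.3) = 106.3

ξ₂ = 106 kmol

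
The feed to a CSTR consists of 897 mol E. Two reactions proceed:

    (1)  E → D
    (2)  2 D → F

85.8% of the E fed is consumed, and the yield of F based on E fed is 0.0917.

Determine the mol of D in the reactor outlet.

Conversion of E: E consumed = 1ξ₁ = 0.858 × 897 → ξ₁ = 769.6 mol.
Yield of F: 1ξ₂ / 897 = 0.0917 → ξ₂ = 82.25 mol.
Outlet amounts (n = n₀ + Σ ν·ξ):
  E: 897 − 1(769.6) = 127.4
  D: 0 + 1(769.6) − 2(82.25) = 605.1
  F: 0 + 1(82.25) = 82.25

605 mol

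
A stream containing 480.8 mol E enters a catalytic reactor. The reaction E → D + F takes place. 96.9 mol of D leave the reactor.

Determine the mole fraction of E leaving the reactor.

For D: n = n₀ + 1ξ → 96.9 = 0 + 1ξ, giving ξ = 96.9 mol.
Outlet amounts (n = n₀ + ν ξ):
  E: 480.8 − 1(96.9) = 383.9
  D: 0 + 1(96.9) = 96.9
  F: 0 + 1(96.9) = 96.9
Total out = 577.7 mol; y_E = 383.9 / 577.7 = 0.6645.

0.665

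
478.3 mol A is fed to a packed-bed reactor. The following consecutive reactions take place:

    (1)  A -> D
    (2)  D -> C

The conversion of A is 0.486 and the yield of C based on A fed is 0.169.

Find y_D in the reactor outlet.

0.317

Conversion of A: A consumed = 1ξ₁ = 0.486 × 478.3 → ξ₁ = 232.5 mol.
Yield of C: 1ξ₂ / 478.3 = 0.169 → ξ₂ = 80.83 mol.
Outlet amounts (n = n₀ + Σ ν·ξ):
  A: 478.3 − 1(232.5) = 245.8
  D: 0 + 1(232.5) − 1(80.83) = 151.6
  C: 0 + 1(80.83) = 80.83
Total out = 478.3 mol; y_D = 151.6 / 478.3 = 0.317.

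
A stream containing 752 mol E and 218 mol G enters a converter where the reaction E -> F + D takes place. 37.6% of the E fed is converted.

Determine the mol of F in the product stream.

283 mol

E reacted = 0.376 × 752 = 282.8 mol; ν_E = −1, so ξ = 282.8/1 = 282.8 mol.
Outlet amounts (n = n₀ + ν ξ):
  E: 752 − 1(282.8) = 469.2
  F: 0 + 1(282.8) = 282.8
  D: 0 + 1(282.8) = 282.8
  G: 218 (inert)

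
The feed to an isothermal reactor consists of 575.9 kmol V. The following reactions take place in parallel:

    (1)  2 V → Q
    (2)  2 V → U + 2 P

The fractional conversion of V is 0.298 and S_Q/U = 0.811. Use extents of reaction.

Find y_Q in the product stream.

Conversion of V: V consumed = 0.298 × 575.9 = 171.6 kmol = 2ξ₁ + 2ξ₂.
Selectivity: 1ξ₁ / (1ξ₂) = 0.811 → ξ₁ = 0.811 ξ₂.
Substitute: (2·0.811 + 2) ξ₂ = 171.6 → ξ₂ = 47.38 kmol, ξ₁ = 38.43 kmol.
Outlet amounts (n = n₀ + Σ ν·ξ):
  V: 575.9 − 2(38.43) − 2(47.38) = 404.3
  Q: 0 + 1(38.43) = 38.43
  U: 0 + 1(47.38) = 47.38
  P: 0 + 2(47.38) = 94.76
Total out = 584.9 kmol; y_Q = 38.43 / 584.9 = 0.0657.

0.0657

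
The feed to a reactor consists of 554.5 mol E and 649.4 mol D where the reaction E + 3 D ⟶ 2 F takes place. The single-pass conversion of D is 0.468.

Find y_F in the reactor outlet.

D reacted = 0.468 × 649.4 = 303.9 mol; ν_D = −3, so ξ = 303.9/3 = 101.3 mol.
Outlet amounts (n = n₀ + ν ξ):
  E: 554.5 − 1(101.3) = 453.2
  D: 649.4 − 3(101.3) = 345.5
  F: 0 + 2(101.3) = 202.6
Total out = 1001 mol; y_F = 202.6 / 1001 = 0.2024.

0.202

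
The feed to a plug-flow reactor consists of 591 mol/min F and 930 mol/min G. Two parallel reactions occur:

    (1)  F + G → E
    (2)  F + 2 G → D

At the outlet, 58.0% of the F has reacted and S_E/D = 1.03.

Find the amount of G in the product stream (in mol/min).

Conversion of F: F consumed = 0.58 × 591 = 342.8 mol/min = 1ξ₁ + 1ξ₂.
Selectivity: 1ξ₁ / (1ξ₂) = 1.03 → ξ₁ = 1.03 ξ₂.
Substitute: (1·1.03 + 1) ξ₂ = 342.8 → ξ₂ = 168.9 mol/min, ξ₁ = 173.9 mol/min.
Outlet amounts (n = n₀ + Σ ν·ξ):
  F: 591 − 1(173.9) − 1(168.9) = 248.2
  G: 930 − 1(173.9) − 2(168.9) = 418.4
  E: 0 + 1(173.9) = 173.9
  D: 0 + 1(168.9) = 168.9

418 mol/min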